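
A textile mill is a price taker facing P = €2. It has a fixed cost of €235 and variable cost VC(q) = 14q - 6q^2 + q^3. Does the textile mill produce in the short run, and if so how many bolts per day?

Variable cost is VC = 14q - 6q^2 + q^3, so AVC = VC/q = 14 - 6q + q^2 and MC = dTC/dq = 14 - 12q + 3q^2.
AVC hits its minimum where MC = AVC, at q = 3, giving min AVC = 14 - 6·3 + 3^2 = €5.
P = €2 lies below min AVC = €5; no output level covers variable cost.
Best response: produce nothing and absorb the €235 fixed cost.

Shut down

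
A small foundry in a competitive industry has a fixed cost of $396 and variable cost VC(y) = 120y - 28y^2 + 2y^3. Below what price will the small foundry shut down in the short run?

$22 per unit

The firm shuts down when price falls below the minimum of average variable cost. AVC = VC/y = 120 - 28y + 2y^2.
At the minimum of AVC, MC = AVC. MC = 120 - 56y + 6y^2; setting MC = AVC gives 4y^2 - 28y = 0, so y = 7. min AVC = 22.
For P < $22 the firm produces nothing.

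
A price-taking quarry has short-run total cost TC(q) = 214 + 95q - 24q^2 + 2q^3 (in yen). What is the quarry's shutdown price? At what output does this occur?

¥23 per unit, at q = 6

The firm shuts down when price falls below the minimum of average variable cost. AVC = VC/q = 95 - 24q + 2q^2.
At the minimum of AVC, MC = AVC. MC = 95 - 48q + 6q^2; setting MC = AVC gives 4q^2 - 24q = 0, so q = 6. min AVC = 23.
The firm shuts down for any P below ¥23.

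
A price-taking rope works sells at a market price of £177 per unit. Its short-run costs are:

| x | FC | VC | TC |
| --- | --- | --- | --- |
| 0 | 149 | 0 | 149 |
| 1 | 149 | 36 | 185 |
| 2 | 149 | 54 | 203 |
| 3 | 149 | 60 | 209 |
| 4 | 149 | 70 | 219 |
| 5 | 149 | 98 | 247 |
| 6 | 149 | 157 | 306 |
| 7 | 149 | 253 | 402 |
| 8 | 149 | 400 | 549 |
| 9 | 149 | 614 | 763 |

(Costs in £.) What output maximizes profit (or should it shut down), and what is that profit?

Profit at each row (π = 177x − TC): x=0: -149; x=1: -8; x=2: 151; x=3: 322; x=4: 489; x=5: 638; x=6: 756; x=7: 837; x=8: 867; x=9: 830.
Profit is maximized at x = 8. AVC there is 400/8 = £50 ≤ P, so producing beats shutting down (which would give -£149).

x = 8; profit = £867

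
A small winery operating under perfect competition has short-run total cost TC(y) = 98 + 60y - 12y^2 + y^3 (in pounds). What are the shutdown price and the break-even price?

Shutdown price = min AVC. AVC = 60 - 12y + y^2, with vertex at y = 6 and minimum £24.
ATC = 98/y + 60 - 12y + y^2. Setting dATC/dy = −98/y^2 − 12 + 2y = 0 gives y = 7 (since 2·7^3 − 12·7^2 = 98).
min ATC = 98/7 + 60 − 12·7 + 7^2 = £39. That is the break-even price.
For £24 ≤ P < £39 the firm produces at a loss; below £24 it shuts down.

Shutdown price = £24; break-even price = £39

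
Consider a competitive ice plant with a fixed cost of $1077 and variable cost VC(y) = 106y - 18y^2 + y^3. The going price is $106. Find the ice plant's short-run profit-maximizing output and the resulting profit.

AVC = 106 - 18y + y^2; min AVC = $25 at y = 9. Since P = $106 ≥ min AVC, the firm produces.
MC = 106 - 36y + 3y^2. Setting P = MC and taking the root on the rising branch gives y* = 12.
TR = 106·12 = 1272. TC = 1077 + 408 = 1485. Profit = 1272 − 1485 = -$213.
That loss of $213 beats the $1077 the firm would lose by shutting down; producing recovers $864 of fixed cost.

Profit = -$213 at y = 12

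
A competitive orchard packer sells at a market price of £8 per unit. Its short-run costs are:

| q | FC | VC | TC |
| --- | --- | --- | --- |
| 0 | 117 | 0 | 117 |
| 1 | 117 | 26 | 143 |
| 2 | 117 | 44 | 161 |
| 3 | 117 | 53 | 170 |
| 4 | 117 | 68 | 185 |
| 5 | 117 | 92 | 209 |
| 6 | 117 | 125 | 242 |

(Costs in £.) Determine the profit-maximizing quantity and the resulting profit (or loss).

Profit at each row (π = 8q − TC): q=0: -117; q=1: -135; q=2: -145; q=3: -146; q=4: -153; q=5: -169; q=6: -194.
Profit is highest at q = 0. Equivalently, the lowest AVC in the table is 68/4 ≈ £17 at q = 4, and P = £8 falls below it — price never covers variable cost, so the firm shuts down and loses only its fixed cost.

q = 0 (shut down); profit = -£117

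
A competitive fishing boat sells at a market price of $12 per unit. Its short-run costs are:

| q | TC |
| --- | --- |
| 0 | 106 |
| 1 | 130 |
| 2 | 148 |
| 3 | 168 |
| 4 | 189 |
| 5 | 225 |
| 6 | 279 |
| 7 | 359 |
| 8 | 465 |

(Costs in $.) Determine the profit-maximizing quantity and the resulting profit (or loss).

q = 0 (shut down); profit = -$106

Profit at each row (π = 12q − TC): q=0: -106; q=1: -118; q=2: -124; q=3: -132; q=4: -141; q=5: -165; q=6: -207; q=7: -275; q=8: -369.
Profit is highest at q = 0. Equivalently, the lowest AVC in the table is 62/3 ≈ $20.67 at q = 3, and P = $12 falls below it — price never covers variable cost, so the firm shuts down and loses only its fixed cost.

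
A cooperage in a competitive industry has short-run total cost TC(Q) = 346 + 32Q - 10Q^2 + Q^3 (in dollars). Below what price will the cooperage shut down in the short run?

$7 per unit

The shutdown price is the minimum of AVC. VC = 32Q - 10Q^2 + Q^3, so AVC = 32 - 10Q + Q^2.
At the minimum of AVC, MC = AVC. MC = 32 - 20Q + 3Q^2; setting MC = AVC gives 2Q^2 - 10Q = 0, so Q = 5. min AVC = 7.
For P < $7 the firm produces nothing.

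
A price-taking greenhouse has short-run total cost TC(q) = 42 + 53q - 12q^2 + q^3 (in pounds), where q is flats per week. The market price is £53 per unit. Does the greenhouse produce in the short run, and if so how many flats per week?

From TC, MC = TC'(q) = 53 - 24q + 3q^2 and AVC = VC/q = 53 - 12q + q^2.
AVC is minimized where dAVC/dq = -12 + 2q = 0, at q = 6; min AVC = 53 - 12·6 + 6^2 = £17.
P = £53 exceeds min AVC = £17, so the firm stays open.
Set P = MC: 53 = 53 - 24q + 3q^2 → -24q + 3q^2 = 0. The roots are q = 0 and q = 8; the profit-maximizing output is on the rising part of MC, so q* = 8.
Check: AVC at q = 8 is £21 ≤ P, so revenue covers variable cost.
Profit = P·q − TC = 53·8 − 210 = £214.

Produce at q = 8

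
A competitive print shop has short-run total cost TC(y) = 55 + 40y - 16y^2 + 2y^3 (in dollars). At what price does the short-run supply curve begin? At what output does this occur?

Short-run supply begins at min AVC. From VC = 40y - 16y^2 + 2y^3, AVC = 40 - 16y + 2y^2.
dAVC/dy = -16 + 4y = 0 gives y = 4. min AVC = 40 - 16·4 + 2·4^2 = 8.
The firm shuts down for any P below $8.

$8 per unit, at y = 4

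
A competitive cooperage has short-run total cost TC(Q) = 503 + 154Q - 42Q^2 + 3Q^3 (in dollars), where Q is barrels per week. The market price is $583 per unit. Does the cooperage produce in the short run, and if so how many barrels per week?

Variable cost is VC = 154Q - 42Q^2 + 3Q^3, so AVC = VC/Q = 154 - 42Q + 3Q^2 and MC = dTC/dQ = 154 - 84Q + 9Q^2.
AVC hits its minimum where MC = AVC, at Q = 7, giving min AVC = 154 - 42·7 + 3·7^2 = $7.
Because $583 ≥ $7, revenue can cover variable cost; the firm operates.
P = MC gives -429 - 84Q + 9Q^2 = 0, with roots -11/3 and 13. Take the larger (rising MC): Q* = 13.
Check: AVC at Q = 13 is $115 ≤ P, so revenue covers variable cost.
Profit = P·Q − TC = 583·13 − 1998 = $5581.

Produce at Q = 13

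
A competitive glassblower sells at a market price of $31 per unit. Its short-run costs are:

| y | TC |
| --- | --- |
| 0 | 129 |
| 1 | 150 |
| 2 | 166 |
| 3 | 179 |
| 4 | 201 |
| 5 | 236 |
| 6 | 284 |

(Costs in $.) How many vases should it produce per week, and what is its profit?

y = 4; profit = -$77

Compute π = P·y − TC at each output: y=0: -129; y=1: -119; y=2: -104; y=3: -86; y=4: -77; y=5: -81; y=6: -98.
Profit is maximized at y = 4. AVC there is 72/4 = $18 ≤ P, so producing beats shutting down (which would give -$129).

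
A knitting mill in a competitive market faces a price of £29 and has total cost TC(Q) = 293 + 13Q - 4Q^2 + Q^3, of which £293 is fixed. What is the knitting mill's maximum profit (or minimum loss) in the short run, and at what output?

Profit = -£229 at Q = 4

AVC = 13 - 4Q + Q^2 has its minimum £9 at Q = 2; price £29 clears that bar, so the firm operates.
MC = 13 - 8Q + 3Q^2. Setting P = MC and taking the root on the rising branch gives Q* = 4.
TR = 29·4 = 116. TC = 293 + 52 = 345. Profit = 116 − 345 = -£229.
Shutting down would mean losing the fixed cost of £293, so operating at a loss of £229 is better by £64.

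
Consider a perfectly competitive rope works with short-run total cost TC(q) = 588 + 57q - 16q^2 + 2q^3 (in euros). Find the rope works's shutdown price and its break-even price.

Shutdown price = €25; break-even price = €127

Shutdown price = min AVC. AVC = 57 - 16q + 2q^2, with vertex at q = 4 and minimum €25.
ATC = 588/q + 57 - 16q + 2q^2. Setting dATC/dq = −588/q^2 − 16 + 4q = 0 gives q = 7 (since 4·7^3 − 16·7^2 = 588).
min ATC = 588/7 + 57 − 16·7 + 2·7^2 = €127. That is the break-even price.
For €25 ≤ P < €127 the firm produces at a loss; below €25 it shuts down.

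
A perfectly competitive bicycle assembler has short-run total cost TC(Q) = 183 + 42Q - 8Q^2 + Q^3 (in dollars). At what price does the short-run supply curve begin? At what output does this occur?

$26 per unit, at Q = 4

The firm shuts down when price falls below the minimum of average variable cost. AVC = VC/Q = 42 - 8Q + Q^2.
At the minimum of AVC, MC = AVC. MC = 42 - 16Q + 3Q^2; setting MC = AVC gives 2Q^2 - 8Q = 0, so Q = 4. min AVC = 26.
The firm shuts down for any P below $26.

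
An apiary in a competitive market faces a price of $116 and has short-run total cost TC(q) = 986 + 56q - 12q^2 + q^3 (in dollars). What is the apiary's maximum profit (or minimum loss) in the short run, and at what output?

AVC = 56 - 12q + q^2; min AVC = $20 at q = 6. Since P = $116 ≥ min AVC, the firm produces.
MC = 56 - 24q + 3q^2. Setting P = MC and taking the root on the rising branch gives q* = 10.
TR = 116·10 = 1160. TC = 986 + 360 = 1346. Profit = 1160 − 1346 = -$186.
Shutting down would mean losing the fixed cost of $986, so operating at a loss of $186 is better by $800.

Profit = -$186 at q = 10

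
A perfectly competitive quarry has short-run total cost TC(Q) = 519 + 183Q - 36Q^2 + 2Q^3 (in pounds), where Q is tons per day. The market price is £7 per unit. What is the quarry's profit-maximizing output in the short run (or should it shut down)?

Shut down

From TC, MC = TC'(Q) = 183 - 72Q + 6Q^2 and AVC = VC/Q = 183 - 36Q + 2Q^2.
The AVC parabola has its vertex at Q = 36/4 = 9, where AVC = 183 - 36·9 + 2·9^2 = £21.
Since P = £7 < min AVC = £21, price fails to cover variable cost at any output.
Best response: produce nothing and absorb the £519 fixed cost.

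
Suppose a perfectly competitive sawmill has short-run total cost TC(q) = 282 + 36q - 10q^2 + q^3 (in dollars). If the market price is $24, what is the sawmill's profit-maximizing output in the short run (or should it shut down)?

From TC, MC = TC'(q) = 36 - 20q + 3q^2 and AVC = VC/q = 36 - 10q + q^2.
AVC is minimized where dAVC/dq = -10 + 2q = 0, at q = 5; min AVC = 36 - 10·5 + 5^2 = $11.
Since P = $24 ≥ min AVC = $11, price covers variable cost and the firm should produce.
Solving P = MC: 12 - 20q + 3q^2 = 0 ⇒ q = 2/3 or 6. On the upward-sloping branch, q* = 6.
Check: AVC at q = 6 is $12 ≤ P, so revenue covers variable cost.
Profit = P·q − TC = 24·6 − 354 = -$210, a loss, but smaller than the $282 fixed cost the firm would lose by shutting down.

Produce at q = 6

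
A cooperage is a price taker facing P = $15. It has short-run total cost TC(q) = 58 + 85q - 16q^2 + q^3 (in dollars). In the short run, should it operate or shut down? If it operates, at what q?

Shut down

Strip out fixed cost: VC = 85q - 16q^2 + q^3. Then AVC = 85 - 16q + q^2 and MC = 85 - 32q + 3q^2.
AVC is minimized where dAVC/dq = -16 + 2q = 0, at q = 8; min AVC = 85 - 16·8 + 8^2 = $21.
With P < min AVC ($15 < $21), every unit sold adds to the loss.
Best response: produce nothing and absorb the $58 fixed cost.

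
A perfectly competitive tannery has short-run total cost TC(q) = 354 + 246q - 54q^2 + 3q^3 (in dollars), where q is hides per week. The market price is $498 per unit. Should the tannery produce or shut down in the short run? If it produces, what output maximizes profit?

Produce at q = 14

From TC, MC = TC'(q) = 246 - 108q + 9q^2 and AVC = VC/q = 246 - 54q + 3q^2.
AVC hits its minimum where MC = AVC, at q = 9, giving min AVC = 246 - 54·9 + 3·9^2 = $3.
Since P = $498 ≥ min AVC = $3, price covers variable cost and the firm should produce.
Set P = MC: 498 = 246 - 108q + 9q^2 → -252 - 108q + 9q^2 = 0. The roots are q = -2 and q = 14; the profit-maximizing output is on the rising part of MC, so q* = 14.
Check: AVC at q = 14 is $78 ≤ P, so revenue covers variable cost.
Profit = P·q − TC = 498·14 − 1446 = $5526.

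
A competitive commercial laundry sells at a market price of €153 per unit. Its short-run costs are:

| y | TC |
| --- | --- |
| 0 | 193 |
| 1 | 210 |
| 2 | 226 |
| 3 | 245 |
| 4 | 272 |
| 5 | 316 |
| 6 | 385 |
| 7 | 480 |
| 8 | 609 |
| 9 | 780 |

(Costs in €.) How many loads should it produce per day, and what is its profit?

y = 8; profit = €615

Tabulate TR − TC: y=0: -193; y=1: -57; y=2: 80; y=3: 214; y=4: 340; y=5: 449; y=6: 533; y=7: 591; y=8: 615; y=9: 597.
Profit is maximized at y = 8. AVC there is 416/8 = €52 ≤ P, so producing beats shutting down (which would give -€193).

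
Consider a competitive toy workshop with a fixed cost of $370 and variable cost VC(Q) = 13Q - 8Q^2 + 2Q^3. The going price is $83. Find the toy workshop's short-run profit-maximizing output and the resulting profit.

Profit = -$70 at Q = 5

AVC = 13 - 8Q + 2Q^2; min AVC = $5 at Q = 2. Since P = $83 ≥ min AVC, the firm produces.
MC = 13 - 16Q + 6Q^2. Setting P = MC and taking the root on the rising branch gives Q* = 5.
TR = 83·5 = 415. TC = 370 + 115 = 485. Profit = 415 − 485 = -$70.
That loss of $70 beats the $370 the firm would lose by shutting down; producing recovers $300 of fixed cost.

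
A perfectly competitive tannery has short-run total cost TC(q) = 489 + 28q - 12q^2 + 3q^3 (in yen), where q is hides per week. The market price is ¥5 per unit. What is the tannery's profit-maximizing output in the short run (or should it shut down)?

Shut down

Variable cost is VC = 28q - 12q^2 + 3q^3, so AVC = VC/q = 28 - 12q + 3q^2 and MC = dTC/dq = 28 - 24q + 9q^2.
AVC hits its minimum where MC = AVC, at q = 2, giving min AVC = 28 - 12·2 + 3·2^2 = ¥16.
Since P = ¥5 < min AVC = ¥16, price fails to cover variable cost at any output.
Best response: produce nothing and absorb the ¥489 fixed cost.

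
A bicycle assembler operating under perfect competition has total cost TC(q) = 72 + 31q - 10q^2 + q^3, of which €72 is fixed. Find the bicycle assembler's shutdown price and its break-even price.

Shutdown price = €6; break-even price = €19

AVC = 31 - 10q + q^2; minimized at q = 5, giving min AVC = €6. That is the shutdown price.
ATC = 72/q + 31 - 10q + q^2. Setting dATC/dq = −72/q^2 − 10 + 2q = 0 gives q = 6 (since 2·6^3 − 10·6^2 = 72).
min ATC = 72/6 + 31 − 10·6 + 6^2 = €19. That is the break-even price.
For €6 ≤ P < €19 the firm produces at a loss; below €6 it shuts down.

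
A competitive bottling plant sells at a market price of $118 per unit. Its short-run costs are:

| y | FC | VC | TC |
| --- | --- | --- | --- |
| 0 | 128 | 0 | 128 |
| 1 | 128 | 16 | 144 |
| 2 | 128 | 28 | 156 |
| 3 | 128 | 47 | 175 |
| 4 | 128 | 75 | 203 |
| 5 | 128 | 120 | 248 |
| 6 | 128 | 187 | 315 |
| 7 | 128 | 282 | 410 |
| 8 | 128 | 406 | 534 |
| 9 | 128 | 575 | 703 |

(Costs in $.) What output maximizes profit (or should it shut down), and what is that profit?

y = 7; profit = $416

Tabulate TR − TC: y=0: -128; y=1: -26; y=2: 80; y=3: 179; y=4: 269; y=5: 342; y=6: 393; y=7: 416; y=8: 410; y=9: 359.
Profit is maximized at y = 7. AVC there is 282/7 = $40.29 ≤ P, so producing beats shutting down (which would give -$128).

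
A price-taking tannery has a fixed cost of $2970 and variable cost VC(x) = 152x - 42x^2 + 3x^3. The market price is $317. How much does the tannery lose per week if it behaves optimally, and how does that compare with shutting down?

AVC = 152 - 42x + 3x^2 has its minimum $5 at x = 7; price $317 clears that bar, so the firm operates.
With MC = 152 - 84x + 9x^2, P = MC on the upward-sloping part at x* = 11.
TR = 317·11 = 3487. TC = 2970 + 583 = 3553. Profit = 3487 − 3553 = -$66.
By producing, the firm covers all variable cost plus $2904 of fixed cost; shutting down would lose the full $2970.

Profit = -$66 at x = 11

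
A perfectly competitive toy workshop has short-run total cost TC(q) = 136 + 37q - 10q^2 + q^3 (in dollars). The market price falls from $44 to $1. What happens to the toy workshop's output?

Output falls from 7 to 0 (the firm shuts down)

MC = 37 - 20q + 3q^2; the shutdown threshold is min AVC = $12 (at q = 5).
With P = $44 above the shutdown price, P = MC gives q = 7.
At P = $1 < min AVC = $12, price no longer covers variable cost at any output, so the firm shuts down: q = 0.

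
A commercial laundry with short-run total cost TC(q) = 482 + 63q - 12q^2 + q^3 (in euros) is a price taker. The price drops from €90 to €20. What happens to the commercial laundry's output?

MC = 63 - 24q + 3q^2; the shutdown threshold is min AVC = €27 (at q = 6).
With P = €90 above the shutdown price, P = MC gives q = 9.
At P = €20 < min AVC = €27, price no longer covers variable cost at any output, so the firm shuts down: q = 0.

Output falls from 9 to 0 (the firm shuts down)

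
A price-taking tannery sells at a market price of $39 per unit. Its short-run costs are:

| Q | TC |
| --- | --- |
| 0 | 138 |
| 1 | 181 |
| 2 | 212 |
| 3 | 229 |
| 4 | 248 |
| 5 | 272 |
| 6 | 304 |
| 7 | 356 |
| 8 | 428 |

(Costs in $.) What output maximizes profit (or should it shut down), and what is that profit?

Tabulate TR − TC: Q=0: -138; Q=1: -142; Q=2: -134; Q=3: -112; Q=4: -92; Q=5: -77; Q=6: -70; Q=7: -83; Q=8: -116.
Profit is maximized at Q = 6. AVC there is 166/6 = $27.67 ≤ P, so producing beats shutting down (which would give -$138).

Q = 6; profit = -$70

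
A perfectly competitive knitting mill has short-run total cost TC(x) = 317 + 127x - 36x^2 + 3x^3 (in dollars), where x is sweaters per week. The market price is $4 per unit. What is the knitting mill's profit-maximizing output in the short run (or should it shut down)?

From TC, MC = TC'(x) = 127 - 72x + 9x^2 and AVC = VC/x = 127 - 36x + 3x^2.
The AVC parabola has its vertex at x = 36/6 = 6, where AVC = 127 - 36·6 + 3·6^2 = $19.
Since P = $4 < min AVC = $19, price fails to cover variable cost at any output.
The firm minimizes its loss by shutting down and losing only its fixed cost of $317.

Shut down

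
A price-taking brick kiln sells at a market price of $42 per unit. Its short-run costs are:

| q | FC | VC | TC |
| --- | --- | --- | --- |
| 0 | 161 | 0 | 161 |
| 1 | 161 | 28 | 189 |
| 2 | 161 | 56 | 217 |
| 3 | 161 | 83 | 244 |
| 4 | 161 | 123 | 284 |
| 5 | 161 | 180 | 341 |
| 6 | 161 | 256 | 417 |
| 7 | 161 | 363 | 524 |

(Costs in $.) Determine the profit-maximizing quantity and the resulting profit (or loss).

Compute π = P·q − TC at each output: q=0: -161; q=1: -147; q=2: -133; q=3: -118; q=4: -116; q=5: -131; q=6: -165; q=7: -230.
Profit is maximized at q = 4. AVC there is 123/4 = $30.75 ≤ P, so producing beats shutting down (which would give -$161).

q = 4; profit = -$116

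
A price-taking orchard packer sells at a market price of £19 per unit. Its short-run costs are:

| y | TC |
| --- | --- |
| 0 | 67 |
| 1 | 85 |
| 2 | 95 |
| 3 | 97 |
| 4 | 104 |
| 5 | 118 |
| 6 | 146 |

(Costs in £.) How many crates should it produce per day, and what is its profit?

y = 5; profit = -£23

Profit at each row (π = 19y − TC): y=0: -67; y=1: -66; y=2: -57; y=3: -40; y=4: -28; y=5: -23; y=6: -32.
Profit is maximized at y = 5. AVC there is 51/5 = £10.20 ≤ P, so producing beats shutting down (which would give -£67).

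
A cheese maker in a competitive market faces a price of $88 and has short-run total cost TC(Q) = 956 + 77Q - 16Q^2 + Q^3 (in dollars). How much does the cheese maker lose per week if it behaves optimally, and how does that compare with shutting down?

AVC = 77 - 16Q + Q^2 has its minimum $13 at Q = 8; price $88 clears that bar, so the firm operates.
MC = 77 - 32Q + 3Q^2. Setting P = MC and taking the root on the rising branch gives Q* = 11.
TR = 88·11 = 968. TC = 956 + 242 = 1198. Profit = 968 − 1198 = -$230.
That loss of $230 beats the $956 the firm would lose by shutting down; producing recovers $726 of fixed cost.

Profit = -$230 at Q = 11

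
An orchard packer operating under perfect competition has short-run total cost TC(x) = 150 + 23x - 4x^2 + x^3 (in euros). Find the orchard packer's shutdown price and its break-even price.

Shutdown price = €19; break-even price = €58

Shutdown price = min AVC. AVC = 23 - 4x + x^2, with vertex at x = 2 and minimum €19.
ATC = 150/x + 23 - 4x + x^2. Setting dATC/dx = −150/x^2 − 4 + 2x = 0 gives x = 5 (since 2·5^3 − 4·5^2 = 150).
min ATC = 150/5 + 23 − 4·5 + 5^2 = €58. That is the break-even price.
Between these two prices the firm operates at a loss; above €58 it earns a profit.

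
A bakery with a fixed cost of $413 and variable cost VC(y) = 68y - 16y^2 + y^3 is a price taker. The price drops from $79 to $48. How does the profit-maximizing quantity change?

Output falls from 11 to 10

AVC = 68 - 16y + y^2, minimized at y = 8 where min AVC = $4. MC = 68 - 32y + 3y^2.
With P = $79 above the shutdown price, P = MC gives y = 11.
At P = $48 ≥ min AVC, set P = MC: y = 10. The firm stays open but cuts output.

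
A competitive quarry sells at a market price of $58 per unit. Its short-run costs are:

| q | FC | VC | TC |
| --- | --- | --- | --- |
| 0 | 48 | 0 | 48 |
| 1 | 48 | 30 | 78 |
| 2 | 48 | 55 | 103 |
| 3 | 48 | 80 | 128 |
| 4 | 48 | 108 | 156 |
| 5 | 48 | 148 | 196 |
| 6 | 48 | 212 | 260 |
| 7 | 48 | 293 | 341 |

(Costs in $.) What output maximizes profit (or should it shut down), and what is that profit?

Compute π = P·q − TC at each output: q=0: -48; q=1: -20; q=2: 13; q=3: 46; q=4: 76; q=5: 94; q=6: 88; q=7: 65.
Profit is maximized at q = 5. AVC there is 148/5 = $29.60 ≤ P, so producing beats shutting down (which would give -$48).

q = 5; profit = $94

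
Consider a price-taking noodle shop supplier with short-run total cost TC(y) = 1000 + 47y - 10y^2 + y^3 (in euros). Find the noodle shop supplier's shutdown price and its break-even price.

Shutdown price = €22; break-even price = €147

Shutdown price = min AVC. AVC = 47 - 10y + y^2, with vertex at y = 5 and minimum €22.
ATC = 1000/y + 47 - 10y + y^2. Setting dATC/dy = −1000/y^2 − 10 + 2y = 0 gives y = 10 (since 2·10^3 − 10·10^2 = 1000).
min ATC = 1000/10 + 47 − 10·10 + 10^2 = €147. That is the break-even price.
For €22 ≤ P < €147 the firm produces at a loss; below €22 it shuts down.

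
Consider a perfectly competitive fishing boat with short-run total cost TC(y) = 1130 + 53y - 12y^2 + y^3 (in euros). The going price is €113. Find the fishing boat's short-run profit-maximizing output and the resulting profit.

AVC = 53 - 12y + y^2 has its minimum €17 at y = 6; price €113 clears that bar, so the firm operates.
MC = 53 - 24y + 3y^2. Setting P = MC and taking the root on the rising branch gives y* = 10.
TR = 113·10 = 1130. TC = 1130 + 330 = 1460. Profit = 1130 − 1460 = -€330.
That loss of €330 beats the €1130 the firm would lose by shutting down; producing recovers €800 of fixed cost.

Profit = -€330 at y = 10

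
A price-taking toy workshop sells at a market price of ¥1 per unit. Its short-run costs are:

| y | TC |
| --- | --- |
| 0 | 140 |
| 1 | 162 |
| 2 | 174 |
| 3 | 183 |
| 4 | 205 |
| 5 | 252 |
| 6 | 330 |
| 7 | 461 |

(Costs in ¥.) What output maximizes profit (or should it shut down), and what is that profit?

y = 0 (shut down); profit = -¥140

Profit at each row (π = 1y − TC): y=0: -140; y=1: -161; y=2: -172; y=3: -180; y=4: -201; y=5: -247; y=6: -324; y=7: -454.
Profit is highest at y = 0. Equivalently, the lowest AVC in the table is 43/3 ≈ ¥14.33 at y = 3, and P = ¥1 falls below it — price never covers variable cost, so the firm shuts down and loses only its fixed cost.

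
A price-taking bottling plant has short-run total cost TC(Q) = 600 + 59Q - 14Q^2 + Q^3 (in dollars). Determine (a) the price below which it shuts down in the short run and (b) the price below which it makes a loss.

AVC = 59 - 14Q + Q^2; minimized at Q = 7, giving min AVC = $10. That is the shutdown price.
ATC = 600/Q + 59 - 14Q + Q^2. Setting dATC/dQ = −600/Q^2 − 14 + 2Q = 0 gives Q = 10 (since 2·10^3 − 14·10^2 = 600).
min ATC = 600/10 + 59 − 14·10 + 10^2 = $79. That is the break-even price.
Between these two prices the firm operates at a loss; above $79 it earns a profit.

Shutdown price = $10; break-even price = $79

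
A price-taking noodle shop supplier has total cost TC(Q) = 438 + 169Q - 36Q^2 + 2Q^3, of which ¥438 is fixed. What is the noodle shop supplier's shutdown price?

The firm shuts down when price falls below the minimum of average variable cost. AVC = VC/Q = 169 - 36Q + 2Q^2.
At the minimum of AVC, MC = AVC. MC = 169 - 72Q + 6Q^2; setting MC = AVC gives 4Q^2 - 36Q = 0, so Q = 9. min AVC = 7.
The firm shuts down for any P below ¥7.

¥7 per unit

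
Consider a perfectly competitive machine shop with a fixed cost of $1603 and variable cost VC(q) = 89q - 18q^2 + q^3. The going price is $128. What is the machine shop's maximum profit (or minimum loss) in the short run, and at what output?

Profit = -$251 at q = 13

AVC = 89 - 18q + q^2; min AVC = $8 at q = 9. Since P = $128 ≥ min AVC, the firm produces.
MC = 89 - 36q + 3q^2. Setting P = MC and taking the root on the rising branch gives q* = 13.
TR = 128·13 = 1664. TC = 1603 + 312 = 1915. Profit = 1664 − 1915 = -$251.
That loss of $251 beats the $1603 the firm would lose by shutting down; producing recovers $1352 of fixed cost.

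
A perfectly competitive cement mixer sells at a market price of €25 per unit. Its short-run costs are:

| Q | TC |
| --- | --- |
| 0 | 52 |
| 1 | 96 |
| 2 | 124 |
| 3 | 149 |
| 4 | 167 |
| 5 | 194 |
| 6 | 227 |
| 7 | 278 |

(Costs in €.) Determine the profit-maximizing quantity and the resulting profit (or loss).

Tabulate TR − TC: Q=0: -52; Q=1: -71; Q=2: -74; Q=3: -74; Q=4: -67; Q=5: -69; Q=6: -77; Q=7: -103.
Profit is highest at Q = 0. Equivalently, the lowest AVC in the table is 142/5 ≈ €28.40 at Q = 5, and P = €25 falls below it — price never covers variable cost, so the firm shuts down and loses only its fixed cost.

Q = 0 (shut down); profit = -€52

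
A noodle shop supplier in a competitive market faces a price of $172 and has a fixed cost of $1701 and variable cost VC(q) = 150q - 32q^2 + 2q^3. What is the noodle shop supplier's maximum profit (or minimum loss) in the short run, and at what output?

AVC = 150 - 32q + 2q^2 has its minimum $22 at q = 8; price $172 clears that bar, so the firm operates.
MC = 150 - 64q + 6q^2. Setting P = MC and taking the root on the rising branch gives q* = 11.
TR = 172·11 = 1892. TC = 1701 + 440 = 2141. Profit = 1892 − 2141 = -$249.
Shutting down would mean losing the fixed cost of $1701, so operating at a loss of $249 is better by $1452.

Profit = -$249 at q = 11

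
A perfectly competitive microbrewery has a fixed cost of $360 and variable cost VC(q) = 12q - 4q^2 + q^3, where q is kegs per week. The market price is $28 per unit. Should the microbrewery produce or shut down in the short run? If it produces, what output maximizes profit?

Produce at q = 4

From TC, MC = TC'(q) = 12 - 8q + 3q^2 and AVC = VC/q = 12 - 4q + q^2.
AVC is minimized where dAVC/dq = -4 + 2q = 0, at q = 2; min AVC = 12 - 4·2 + 2^2 = $8.
Since P = $28 ≥ min AVC = $8, price covers variable cost and the firm should produce.
Set P = MC: 28 = 12 - 8q + 3q^2 → -16 - 8q + 3q^2 = 0. The roots are q = -4/3 and q = 4; the profit-maximizing output is on the rising part of MC, so q* = 4.
Check: AVC at q = 4 is $12 ≤ P, so revenue covers variable cost.
Profit = P·q − TC = 28·4 − 408 = -$296, a loss, but smaller than the $360 fixed cost the firm would lose by shutting down.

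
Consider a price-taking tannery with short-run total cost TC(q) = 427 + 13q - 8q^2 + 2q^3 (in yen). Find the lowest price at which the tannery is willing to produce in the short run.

¥5 per unit

The firm shuts down when price falls below the minimum of average variable cost. AVC = VC/q = 13 - 8q + 2q^2.
At the minimum of AVC, MC = AVC. MC = 13 - 16q + 6q^2; setting MC = AVC gives 4q^2 - 8q = 0, so q = 2. min AVC = 5.
So the shutdown price is ¥5.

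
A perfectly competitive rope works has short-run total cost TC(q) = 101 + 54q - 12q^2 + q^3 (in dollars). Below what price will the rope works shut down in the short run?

Short-run supply begins at min AVC. From VC = 54q - 12q^2 + q^3, AVC = 54 - 12q + q^2.
At the minimum of AVC, MC = AVC. MC = 54 - 24q + 3q^2; setting MC = AVC gives 2q^2 - 12q = 0, so q = 6. min AVC = 18.
The firm shuts down for any P below $18.

$18 per unit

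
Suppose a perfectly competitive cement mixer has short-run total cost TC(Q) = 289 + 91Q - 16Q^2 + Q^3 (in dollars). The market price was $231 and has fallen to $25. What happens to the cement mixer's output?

AVC = 91 - 16Q + Q^2, minimized at Q = 8 where min AVC = $27. MC = 91 - 32Q + 3Q^2.
At P = $231 ≥ min AVC, set P = MC on the rising branch: Q = 14.
At P = $25 < min AVC = $27, price no longer covers variable cost at any output, so the firm shuts down: Q = 0.

Output falls from 14 to 0 (the firm shuts down)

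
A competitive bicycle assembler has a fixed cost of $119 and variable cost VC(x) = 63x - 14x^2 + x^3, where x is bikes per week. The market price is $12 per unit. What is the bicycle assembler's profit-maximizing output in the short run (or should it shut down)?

Shut down

From TC, MC = TC'(x) = 63 - 28x + 3x^2 and AVC = VC/x = 63 - 14x + x^2.
AVC is minimized where dAVC/dx = -14 + 2x = 0, at x = 7; min AVC = 63 - 14·7 + 7^2 = $14.
With P < min AVC ($12 < $14), every unit sold adds to the loss.
Shutting down limits the loss to fixed cost, $119.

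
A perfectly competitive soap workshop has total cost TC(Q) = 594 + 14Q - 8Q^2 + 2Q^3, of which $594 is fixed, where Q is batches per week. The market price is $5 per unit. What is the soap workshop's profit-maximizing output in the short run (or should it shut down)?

Variable cost is VC = 14Q - 8Q^2 + 2Q^3, so AVC = VC/Q = 14 - 8Q + 2Q^2 and MC = dTC/dQ = 14 - 16Q + 6Q^2.
AVC is minimized where dAVC/dQ = -8 + 4Q = 0, at Q = 2; min AVC = 14 - 8·2 + 2·2^2 = $6.
P = $5 lies below min AVC = $6; no output level covers variable cost.
Shutting down limits the loss to fixed cost, $594.

Shut down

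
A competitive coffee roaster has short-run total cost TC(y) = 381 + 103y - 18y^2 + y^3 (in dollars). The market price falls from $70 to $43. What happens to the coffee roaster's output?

AVC = 103 - 18y + y^2, minimized at y = 9 where min AVC = $22. MC = 103 - 36y + 3y^2.
At P = $70 ≥ min AVC, set P = MC on the rising branch: y = 11.
At P = $43 ≥ min AVC, set P = MC: y = 10. The firm stays open but cuts output.

Output falls from 11 to 10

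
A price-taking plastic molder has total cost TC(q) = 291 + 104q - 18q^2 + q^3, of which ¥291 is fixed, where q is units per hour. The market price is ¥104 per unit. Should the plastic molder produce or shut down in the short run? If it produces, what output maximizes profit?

Produce at q = 12

Variable cost is VC = 104q - 18q^2 + q^3, so AVC = VC/q = 104 - 18q + q^2 and MC = dTC/dq = 104 - 36q + 3q^2.
AVC is minimized where dAVC/dq = -18 + 2q = 0, at q = 9; min AVC = 104 - 18·9 + 9^2 = ¥23.
P = ¥104 exceeds min AVC = ¥23, so the firm stays open.
Set P = MC: 104 = 104 - 36q + 3q^2 → -36q + 3q^2 = 0. The roots are q = 0 and q = 12; the profit-maximizing output is on the rising part of MC, so q* = 12.
Check: AVC at q = 12 is ¥32 ≤ P, so revenue covers variable cost.
Profit = P·q − TC = 104·12 − 675 = ¥573.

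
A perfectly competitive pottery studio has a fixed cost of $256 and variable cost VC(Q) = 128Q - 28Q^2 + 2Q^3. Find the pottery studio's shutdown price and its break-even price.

Shutdown price = min AVC. AVC = 128 - 28Q + 2Q^2, with vertex at Q = 7 and minimum $30.
ATC = 256/Q + 128 - 28Q + 2Q^2. Setting dATC/dQ = −256/Q^2 − 28 + 4Q = 0 gives Q = 8 (since 4·8^3 − 28·8^2 = 256).
min ATC = 256/8 + 128 − 28·8 + 2·8^2 = $64. That is the break-even price.
Between these two prices the firm operates at a loss; above $64 it earns a profit.

Shutdown price = $30; break-even price = $64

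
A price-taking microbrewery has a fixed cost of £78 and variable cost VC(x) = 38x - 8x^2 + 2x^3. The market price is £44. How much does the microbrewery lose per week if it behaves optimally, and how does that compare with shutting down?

AVC = 38 - 8x + 2x^2 has its minimum £30 at x = 2; price £44 clears that bar, so the firm operates.
MC = 38 - 16x + 6x^2. Setting P = MC and taking the root on the rising branch gives x* = 3.
TR = 44·3 = 132. TC = 78 + 96 = 174. Profit = 132 − 174 = -£42.
Shutting down would mean losing the fixed cost of £78, so operating at a loss of £42 is better by £36.

Profit = -£42 at x = 3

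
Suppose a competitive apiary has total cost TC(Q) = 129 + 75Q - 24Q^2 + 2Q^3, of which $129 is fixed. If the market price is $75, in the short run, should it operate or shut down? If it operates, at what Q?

Produce at Q = 8

Variable cost is VC = 75Q - 24Q^2 + 2Q^3, so AVC = VC/Q = 75 - 24Q + 2Q^2 and MC = dTC/dQ = 75 - 48Q + 6Q^2.
AVC hits its minimum where MC = AVC, at Q = 6, giving min AVC = 75 - 24·6 + 2·6^2 = $3.
Because $75 ≥ $3, revenue can cover variable cost; the firm operates.
Set P = MC: 75 = 75 - 48Q + 6Q^2 → -48Q + 6Q^2 = 0. The roots are Q = 0 and Q = 8; the profit-maximizing output is on the rising part of MC, so Q* = 8.
Check: AVC at Q = 8 is $11 ≤ P, so revenue covers variable cost.
Profit = P·Q − TC = 75·8 − 217 = $383.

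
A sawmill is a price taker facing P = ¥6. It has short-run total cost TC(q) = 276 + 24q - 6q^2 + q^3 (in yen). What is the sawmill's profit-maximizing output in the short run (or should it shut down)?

Shut down

Strip out fixed cost: VC = 24q - 6q^2 + q^3. Then AVC = 24 - 6q + q^2 and MC = 24 - 12q + 3q^2.
AVC hits its minimum where MC = AVC, at q = 3, giving min AVC = 24 - 6·3 + 3^2 = ¥15.
Since P = ¥6 < min AVC = ¥15, price fails to cover variable cost at any output.
Best response: produce nothing and absorb the ¥276 fixed cost.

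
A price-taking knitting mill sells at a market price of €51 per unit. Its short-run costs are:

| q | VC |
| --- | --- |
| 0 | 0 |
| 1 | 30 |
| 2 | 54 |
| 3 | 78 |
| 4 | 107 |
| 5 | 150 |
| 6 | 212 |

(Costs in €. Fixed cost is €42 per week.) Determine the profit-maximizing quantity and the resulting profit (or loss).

q = 5; profit = €63

Compute π = P·q − TC at each output: q=0: -42; q=1: -21; q=2: 6; q=3: 33; q=4: 55; q=5: 63; q=6: 52.
Profit is maximized at q = 5. AVC there is 150/5 = €30 ≤ P, so producing beats shutting down (which would give -€42).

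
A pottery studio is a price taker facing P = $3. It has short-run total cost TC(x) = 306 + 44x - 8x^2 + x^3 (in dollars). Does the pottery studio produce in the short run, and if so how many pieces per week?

Shut down

Variable cost is VC = 44x - 8x^2 + x^3, so AVC = VC/x = 44 - 8x + x^2 and MC = dTC/dx = 44 - 16x + 3x^2.
The AVC parabola has its vertex at x = 8/2 = 4, where AVC = 44 - 8·4 + 4^2 = $28.
P = $3 lies below min AVC = $28; no output level covers variable cost.
The firm minimizes its loss by shutting down and losing only its fixed cost of $306.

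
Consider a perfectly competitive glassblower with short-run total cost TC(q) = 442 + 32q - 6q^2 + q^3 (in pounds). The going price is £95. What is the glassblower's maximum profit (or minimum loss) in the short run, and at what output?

AVC = 32 - 6q + q^2 has its minimum £23 at q = 3; price £95 clears that bar, so the firm operates.
MC = 32 - 12q + 3q^2. Setting P = MC and taking the root on the rising branch gives q* = 7.
TR = 95·7 = 665. TC = 442 + 273 = 715. Profit = 665 − 715 = -£50.
By producing, the firm covers all variable cost plus £392 of fixed cost; shutting down would lose the full £442.

Profit = -£50 at q = 7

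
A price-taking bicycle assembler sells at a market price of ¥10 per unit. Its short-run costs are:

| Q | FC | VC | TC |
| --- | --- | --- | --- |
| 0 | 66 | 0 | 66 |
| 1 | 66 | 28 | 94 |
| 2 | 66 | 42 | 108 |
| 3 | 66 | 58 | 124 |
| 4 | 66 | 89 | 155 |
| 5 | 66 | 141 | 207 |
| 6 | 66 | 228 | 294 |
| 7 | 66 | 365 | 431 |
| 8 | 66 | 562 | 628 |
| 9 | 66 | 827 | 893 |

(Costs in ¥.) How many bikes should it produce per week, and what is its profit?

Compute π = P·Q − TC at each output: Q=0: -66; Q=1: -84; Q=2: -88; Q=3: -94; Q=4: -115; Q=5: -157; Q=6: -234; Q=7: -361; Q=8: -548; Q=9: -803.
Profit is highest at Q = 0. Equivalently, the lowest AVC in the table is 58/3 ≈ ¥19.33 at Q = 3, and P = ¥10 falls below it — price never covers variable cost, so the firm shuts down and loses only its fixed cost.

Q = 0 (shut down); profit = -¥66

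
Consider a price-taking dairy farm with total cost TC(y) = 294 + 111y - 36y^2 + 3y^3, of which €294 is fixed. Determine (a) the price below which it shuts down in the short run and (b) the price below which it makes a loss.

Shutdown price = min AVC. AVC = 111 - 36y + 3y^2, with vertex at y = 6 and minimum €3.
ATC = 294/y + 111 - 36y + 3y^2. Setting dATC/dy = −294/y^2 − 36 + 6y = 0 gives y = 7 (since 6·7^3 − 36·7^2 = 294).
min ATC = 294/7 + 111 − 36·7 + 3·7^2 = €48. That is the break-even price.
For €3 ≤ P < €48 the firm produces at a loss; below €3 it shuts down.

Shutdown price = €3; break-even price = €48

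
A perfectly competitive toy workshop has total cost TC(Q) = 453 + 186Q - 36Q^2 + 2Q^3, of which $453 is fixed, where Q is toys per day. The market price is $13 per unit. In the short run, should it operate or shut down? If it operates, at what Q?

From TC, MC = TC'(Q) = 186 - 72Q + 6Q^2 and AVC = VC/Q = 186 - 36Q + 2Q^2.
AVC is minimized where dAVC/dQ = -36 + 4Q = 0, at Q = 9; min AVC = 186 - 36·9 + 2·9^2 = $24.
With P < min AVC ($13 < $24), every unit sold adds to the loss.
Best response: produce nothing and absorb the $453 fixed cost.

Shut down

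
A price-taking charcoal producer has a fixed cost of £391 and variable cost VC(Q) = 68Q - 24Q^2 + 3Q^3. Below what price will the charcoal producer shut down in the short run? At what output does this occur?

Short-run supply begins at min AVC. From VC = 68Q - 24Q^2 + 3Q^3, AVC = 68 - 24Q + 3Q^2.
At the minimum of AVC, MC = AVC. MC = 68 - 48Q + 9Q^2; setting MC = AVC gives 6Q^2 - 24Q = 0, so Q = 4. min AVC = 20.
So the shutdown price is £20.

£20 per unit, at Q = 4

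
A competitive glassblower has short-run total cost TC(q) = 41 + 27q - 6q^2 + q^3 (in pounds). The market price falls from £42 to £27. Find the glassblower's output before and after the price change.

AVC = 27 - 6q + q^2, minimized at q = 3 where min AVC = £18. MC = 27 - 12q + 3q^2.
With P = £42 above the shutdown price, P = MC gives q = 5.
At P = £27 ≥ min AVC, set P = MC: q = 4. The firm stays open but cuts output.

Output falls from 5 to 4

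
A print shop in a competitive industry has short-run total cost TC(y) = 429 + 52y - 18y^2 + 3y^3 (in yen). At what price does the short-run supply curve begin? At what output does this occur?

¥25 per unit, at y = 3

The firm shuts down when price falls below the minimum of average variable cost. AVC = VC/y = 52 - 18y + 3y^2.
dAVC/dy = -18 + 6y = 0 gives y = 3. min AVC = 52 - 18·3 + 3·3^2 = 25.
So the shutdown price is ¥25.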